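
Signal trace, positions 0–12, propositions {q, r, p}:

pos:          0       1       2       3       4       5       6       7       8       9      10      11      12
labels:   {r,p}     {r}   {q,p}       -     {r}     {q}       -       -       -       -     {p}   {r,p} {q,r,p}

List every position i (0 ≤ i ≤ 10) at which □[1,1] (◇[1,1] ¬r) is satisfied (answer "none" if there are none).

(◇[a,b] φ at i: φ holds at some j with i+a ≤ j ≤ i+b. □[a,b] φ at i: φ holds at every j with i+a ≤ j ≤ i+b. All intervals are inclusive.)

Evaluate at each i in [0,10]:
  i=0: ✓ (all of [1,1])
  i=1: ✓ (all of [2,2])
  i=2: ✗ (fails at j=3)
  i=3: ✓ (all of [4,4])
  i=4: ✓ (all of [5,5])
  i=5: ✓ (all of [6,6])
  i=6: ✓ (all of [7,7])
  i=7: ✓ (all of [8,8])
  i=8: ✓ (all of [9,9])
  i=9: ✗ (fails at j=10)
  i=10: ✗ (fails at j=11)

0, 1, 3, 4, 5, 6, 7, 8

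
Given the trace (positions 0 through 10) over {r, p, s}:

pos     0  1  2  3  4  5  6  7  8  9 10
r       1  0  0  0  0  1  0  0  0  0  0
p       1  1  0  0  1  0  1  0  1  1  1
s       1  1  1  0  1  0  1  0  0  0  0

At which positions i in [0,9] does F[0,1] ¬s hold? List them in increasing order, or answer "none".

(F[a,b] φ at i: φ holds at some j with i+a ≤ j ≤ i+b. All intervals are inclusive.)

Evaluate at each i in [0,9]:
  i=0: ✗ (none in [0,1])
  i=1: ✗ (none in [1,2])
  i=2: ✓ (witness j=3)
  i=3: ✓ (witness j=3)
  i=4: ✓ (witness j=5)
  i=5: ✓ (witness j=5)
  i=6: ✓ (witness j=7)
  i=7: ✓ (witness j=7)
  i=8: ✓ (witness j=8)
  i=9: ✓ (witness j=9)

2, 3, 4, 5, 6, 7, 8, 9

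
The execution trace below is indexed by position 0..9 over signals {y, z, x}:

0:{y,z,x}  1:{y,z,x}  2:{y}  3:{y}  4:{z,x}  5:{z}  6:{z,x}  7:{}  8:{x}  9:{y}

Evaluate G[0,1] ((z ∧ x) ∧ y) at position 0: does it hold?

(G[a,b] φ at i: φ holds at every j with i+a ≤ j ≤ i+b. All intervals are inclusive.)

Check ((z ∧ x) ∧ y) at every j in [0,1]:
  j=0: true
  j=1: true
All positions satisfy it → formula holds.

Holds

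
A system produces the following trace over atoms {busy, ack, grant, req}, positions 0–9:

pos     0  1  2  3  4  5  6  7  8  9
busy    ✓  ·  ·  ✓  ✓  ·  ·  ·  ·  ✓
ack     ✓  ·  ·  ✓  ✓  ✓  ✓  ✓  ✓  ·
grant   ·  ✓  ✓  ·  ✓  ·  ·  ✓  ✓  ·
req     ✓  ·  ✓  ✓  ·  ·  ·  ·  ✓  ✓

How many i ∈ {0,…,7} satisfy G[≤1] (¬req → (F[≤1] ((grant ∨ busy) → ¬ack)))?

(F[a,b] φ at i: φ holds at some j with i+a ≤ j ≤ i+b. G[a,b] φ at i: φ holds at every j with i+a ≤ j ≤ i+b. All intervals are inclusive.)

6

Evaluate at each i in [0,7]:
  i=0: ✓ (all of [0,1])
  i=1: ✓ (all of [1,2])
  i=2: ✓ (all of [2,3])
  i=3: ✓ (all of [3,4])
  i=4: ✓ (all of [4,5])
  i=5: ✓ (all of [5,6])
  i=6: ✗ (fails at j=7)
  i=7: ✗ (fails at j=7)
Positions where it holds: {0, 1, 2, 3, 4, 5} → 6.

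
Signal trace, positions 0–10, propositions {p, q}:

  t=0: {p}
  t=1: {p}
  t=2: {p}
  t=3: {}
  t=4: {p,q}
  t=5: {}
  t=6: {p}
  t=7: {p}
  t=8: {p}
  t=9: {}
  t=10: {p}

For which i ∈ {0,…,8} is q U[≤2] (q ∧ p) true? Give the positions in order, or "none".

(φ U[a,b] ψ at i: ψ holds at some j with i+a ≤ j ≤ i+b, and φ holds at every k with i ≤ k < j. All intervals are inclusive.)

4

Evaluate at each i in [0,8]:
  i=0: ✗ (no rhs in [0,2])
  i=1: ✗ (no rhs in [1,3])
  i=2: ✗ (lhs fails at k=2 before rhs at j=4)
  i=3: ✗ (lhs fails at k=3 before rhs at j=4)
  i=4: ✓ (rhs at j=4)
  i=5: ✗ (no rhs in [5,7])
  i=6: ✗ (no rhs in [6,8])
  i=7: ✗ (no rhs in [7,9])
  i=8: ✗ (no rhs in [8,10])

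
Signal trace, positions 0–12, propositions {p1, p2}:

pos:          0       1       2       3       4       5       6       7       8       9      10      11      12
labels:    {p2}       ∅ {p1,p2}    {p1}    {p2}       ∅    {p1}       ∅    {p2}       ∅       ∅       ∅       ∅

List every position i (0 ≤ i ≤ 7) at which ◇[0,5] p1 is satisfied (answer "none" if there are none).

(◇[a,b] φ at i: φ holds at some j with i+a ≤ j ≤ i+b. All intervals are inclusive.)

Evaluate at each i in [0,7]:
  i=0: ✓ (witness j=2)
  i=1: ✓ (witness j=2)
  i=2: ✓ (witness j=2)
  i=3: ✓ (witness j=3)
  i=4: ✓ (witness j=6)
  i=5: ✓ (witness j=6)
  i=6: ✓ (witness j=6)
  i=7: ✗ (none in [7,12])

0, 1, 2, 3, 4, 5, 6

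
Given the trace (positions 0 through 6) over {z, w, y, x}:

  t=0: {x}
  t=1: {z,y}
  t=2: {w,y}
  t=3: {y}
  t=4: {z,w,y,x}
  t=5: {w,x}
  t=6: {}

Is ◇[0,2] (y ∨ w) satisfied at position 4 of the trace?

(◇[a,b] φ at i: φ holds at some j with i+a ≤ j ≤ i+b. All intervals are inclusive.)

Check (y ∨ w) at each j in [4,6]:
  j=4: true
  j=5: true
  j=6: false
Found at j=4 → formula holds.

Yes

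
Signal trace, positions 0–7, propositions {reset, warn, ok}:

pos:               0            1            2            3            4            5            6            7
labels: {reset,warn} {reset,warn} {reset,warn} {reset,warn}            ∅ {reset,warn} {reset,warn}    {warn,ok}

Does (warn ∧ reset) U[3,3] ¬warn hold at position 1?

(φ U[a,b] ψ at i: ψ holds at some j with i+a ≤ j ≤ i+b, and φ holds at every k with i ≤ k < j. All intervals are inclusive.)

Yes

Need some j in [4,4] with ¬warn, and (warn ∧ reset) at every k in [1,j-1].
  j=4: ¬warn holds; (warn ∧ reset) holds at every k in [1,3] → satisfied.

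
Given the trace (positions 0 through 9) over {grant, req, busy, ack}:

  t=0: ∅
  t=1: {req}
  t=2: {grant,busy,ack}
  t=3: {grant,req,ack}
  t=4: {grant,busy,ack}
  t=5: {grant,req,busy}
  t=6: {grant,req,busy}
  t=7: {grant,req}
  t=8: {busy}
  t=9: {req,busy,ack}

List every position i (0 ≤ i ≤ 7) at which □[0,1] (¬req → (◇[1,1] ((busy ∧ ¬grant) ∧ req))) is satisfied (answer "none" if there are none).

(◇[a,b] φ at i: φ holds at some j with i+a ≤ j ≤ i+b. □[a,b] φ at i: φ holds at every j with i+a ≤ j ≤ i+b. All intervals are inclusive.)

5, 6, 7

Evaluate at each i in [0,7]:
  i=0: ✗ (fails at j=0)
  i=1: ✗ (fails at j=2)
  i=2: ✗ (fails at j=2)
  i=3: ✗ (fails at j=4)
  i=4: ✗ (fails at j=4)
  i=5: ✓ (all of [5,6])
  i=6: ✓ (all of [6,7])
  i=7: ✓ (all of [7,8])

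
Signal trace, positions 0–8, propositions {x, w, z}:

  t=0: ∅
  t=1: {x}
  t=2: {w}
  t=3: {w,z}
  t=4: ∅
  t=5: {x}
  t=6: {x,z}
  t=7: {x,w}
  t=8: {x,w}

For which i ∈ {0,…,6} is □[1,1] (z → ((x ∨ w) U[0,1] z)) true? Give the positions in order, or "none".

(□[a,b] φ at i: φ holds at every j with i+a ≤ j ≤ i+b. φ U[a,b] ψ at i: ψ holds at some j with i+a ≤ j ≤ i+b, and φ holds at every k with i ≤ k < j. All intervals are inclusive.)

Evaluate at each i in [0,6]:
  i=0: ✓ (all of [1,1])
  i=1: ✓ (all of [2,2])
  i=2: ✓ (all of [3,3])
  i=3: ✓ (all of [4,4])
  i=4: ✓ (all of [5,5])
  i=5: ✓ (all of [6,6])
  i=6: ✓ (all of [7,7])

0, 1, 2, 3, 4, 5, 6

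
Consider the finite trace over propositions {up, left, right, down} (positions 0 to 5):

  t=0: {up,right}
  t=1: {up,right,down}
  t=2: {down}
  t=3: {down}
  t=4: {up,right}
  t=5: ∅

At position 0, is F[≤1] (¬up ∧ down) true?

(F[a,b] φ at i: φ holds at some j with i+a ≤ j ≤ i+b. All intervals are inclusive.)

False

Check (¬up ∧ down) at each j in [0,1]:
  j=0: false
  j=1: false
No position in the window satisfies it → formula fails.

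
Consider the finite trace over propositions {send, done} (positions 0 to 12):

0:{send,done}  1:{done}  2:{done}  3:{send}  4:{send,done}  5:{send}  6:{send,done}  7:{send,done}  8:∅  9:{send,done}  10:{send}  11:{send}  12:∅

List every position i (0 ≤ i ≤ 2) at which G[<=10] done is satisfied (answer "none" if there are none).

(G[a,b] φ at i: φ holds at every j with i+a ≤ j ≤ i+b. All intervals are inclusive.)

none

Evaluate at each i in [0,2]:
  i=0: ✗ (fails at j=3)
  i=1: ✗ (fails at j=3)
  i=2: ✗ (fails at j=3)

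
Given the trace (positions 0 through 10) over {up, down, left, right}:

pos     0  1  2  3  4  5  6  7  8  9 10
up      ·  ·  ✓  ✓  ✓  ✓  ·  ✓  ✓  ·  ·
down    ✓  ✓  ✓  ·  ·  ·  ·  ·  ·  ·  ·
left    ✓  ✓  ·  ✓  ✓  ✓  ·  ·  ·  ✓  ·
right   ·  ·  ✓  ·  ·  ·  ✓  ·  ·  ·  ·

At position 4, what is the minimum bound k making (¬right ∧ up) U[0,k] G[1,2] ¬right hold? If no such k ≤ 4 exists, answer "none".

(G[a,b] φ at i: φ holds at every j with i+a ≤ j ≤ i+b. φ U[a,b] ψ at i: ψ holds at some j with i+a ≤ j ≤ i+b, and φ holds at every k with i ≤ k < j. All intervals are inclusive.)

2

Need earliest j ≥ 4 with G[1,2] ¬right, and (¬right ∧ up) at every k in [4,j-1].
  j=4: rhs fails.
  j=5: rhs fails.
  j=6: rhs holds; lhs holds on [4,5]. k = 2.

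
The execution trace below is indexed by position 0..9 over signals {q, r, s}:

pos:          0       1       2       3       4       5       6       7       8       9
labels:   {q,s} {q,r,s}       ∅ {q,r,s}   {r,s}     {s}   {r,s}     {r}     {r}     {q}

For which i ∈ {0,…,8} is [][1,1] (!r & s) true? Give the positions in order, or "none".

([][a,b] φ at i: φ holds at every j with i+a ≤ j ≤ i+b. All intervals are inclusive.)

Evaluate at each i in [0,8]:
  i=0: ✗ (fails at j=1)
  i=1: ✗ (fails at j=2)
  i=2: ✗ (fails at j=3)
  i=3: ✗ (fails at j=4)
  i=4: ✓ (all of [5,5])
  i=5: ✗ (fails at j=6)
  i=6: ✗ (fails at j=7)
  i=7: ✗ (fails at j=8)
  i=8: ✗ (fails at j=9)

4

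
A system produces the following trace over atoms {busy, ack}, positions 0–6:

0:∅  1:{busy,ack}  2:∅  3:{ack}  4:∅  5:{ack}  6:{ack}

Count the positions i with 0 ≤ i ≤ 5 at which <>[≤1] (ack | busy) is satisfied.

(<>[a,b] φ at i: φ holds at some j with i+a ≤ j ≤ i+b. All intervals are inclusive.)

Evaluate at each i in [0,5]:
  i=0: ✓ (witness j=1)
  i=1: ✓ (witness j=1)
  i=2: ✓ (witness j=3)
  i=3: ✓ (witness j=3)
  i=4: ✓ (witness j=5)
  i=5: ✓ (witness j=5)
Positions where it holds: {0, 1, 2, 3, 4, 5} → 6.

6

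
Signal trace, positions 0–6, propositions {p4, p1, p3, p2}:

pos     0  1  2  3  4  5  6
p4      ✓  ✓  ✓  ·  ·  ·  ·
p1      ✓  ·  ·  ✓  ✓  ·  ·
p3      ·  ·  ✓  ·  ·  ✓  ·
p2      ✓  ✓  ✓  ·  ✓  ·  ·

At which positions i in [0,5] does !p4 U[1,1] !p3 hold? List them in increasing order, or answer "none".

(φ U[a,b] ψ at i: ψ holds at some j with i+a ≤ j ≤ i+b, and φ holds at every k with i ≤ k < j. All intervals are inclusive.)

Evaluate at each i in [0,5]:
  i=0: ✗ (lhs fails at k=0 before rhs at j=1)
  i=1: ✗ (no rhs in [2,2])
  i=2: ✗ (lhs fails at k=2 before rhs at j=3)
  i=3: ✓ (rhs at j=4; lhs holds on [3,3])
  i=4: ✗ (no rhs in [5,5])
  i=5: ✓ (rhs at j=6; lhs holds on [5,5])

3, 5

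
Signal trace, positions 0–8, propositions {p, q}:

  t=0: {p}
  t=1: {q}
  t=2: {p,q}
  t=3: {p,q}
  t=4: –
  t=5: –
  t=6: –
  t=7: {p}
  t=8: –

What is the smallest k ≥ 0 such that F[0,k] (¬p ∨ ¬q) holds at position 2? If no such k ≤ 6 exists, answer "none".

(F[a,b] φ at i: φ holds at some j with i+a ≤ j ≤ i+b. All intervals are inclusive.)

Scan j = 2,3,… for (¬p ∨ ¬q):
  j=2: fails
  j=3: fails
  j=4: holds
First hit at j=4, so smallest k = 4-2 = 2.

2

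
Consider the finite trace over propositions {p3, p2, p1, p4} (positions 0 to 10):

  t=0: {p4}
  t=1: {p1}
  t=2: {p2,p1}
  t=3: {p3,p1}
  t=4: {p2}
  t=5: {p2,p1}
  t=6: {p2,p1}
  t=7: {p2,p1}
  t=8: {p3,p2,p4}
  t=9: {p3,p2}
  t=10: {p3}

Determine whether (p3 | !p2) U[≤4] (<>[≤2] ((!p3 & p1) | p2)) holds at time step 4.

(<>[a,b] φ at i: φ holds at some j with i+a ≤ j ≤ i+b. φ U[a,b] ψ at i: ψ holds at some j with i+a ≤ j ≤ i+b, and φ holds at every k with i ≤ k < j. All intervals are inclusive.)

Need some j in [4,8] with <>[≤2] ((!p3 & p1) | p2), and (p3 | !p2) at every k in [4,j-1].
  j=4: <>[≤2] ((!p3 & p1) | p2) holds; no prefix to check → satisfied.

True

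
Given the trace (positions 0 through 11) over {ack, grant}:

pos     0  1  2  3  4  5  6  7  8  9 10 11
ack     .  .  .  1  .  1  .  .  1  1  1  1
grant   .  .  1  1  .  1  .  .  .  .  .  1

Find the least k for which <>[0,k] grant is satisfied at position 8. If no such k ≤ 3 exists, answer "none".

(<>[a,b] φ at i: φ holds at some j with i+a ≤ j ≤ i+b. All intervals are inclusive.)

Scan j = 8,9,… for grant:
  j=8: fails
  j=9: fails
  j=10: fails
  j=11: holds
First hit at j=11, so smallest k = 11-8 = 3.

3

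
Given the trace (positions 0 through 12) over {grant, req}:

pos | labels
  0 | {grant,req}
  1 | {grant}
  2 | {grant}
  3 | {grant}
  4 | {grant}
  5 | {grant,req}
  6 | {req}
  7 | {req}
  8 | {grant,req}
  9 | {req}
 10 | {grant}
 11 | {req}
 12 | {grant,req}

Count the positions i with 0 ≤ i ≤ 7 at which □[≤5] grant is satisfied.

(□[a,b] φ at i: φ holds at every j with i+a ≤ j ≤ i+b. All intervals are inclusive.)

Evaluate at each i in [0,7]:
  i=0: ✓ (all of [0,5])
  i=1: ✗ (fails at j=6)
  i=2: ✗ (fails at j=6)
  i=3: ✗ (fails at j=6)
  i=4: ✗ (fails at j=6)
  i=5: ✗ (fails at j=6)
  i=6: ✗ (fails at j=6)
  i=7: ✗ (fails at j=7)
Positions where it holds: {0} → 1.

1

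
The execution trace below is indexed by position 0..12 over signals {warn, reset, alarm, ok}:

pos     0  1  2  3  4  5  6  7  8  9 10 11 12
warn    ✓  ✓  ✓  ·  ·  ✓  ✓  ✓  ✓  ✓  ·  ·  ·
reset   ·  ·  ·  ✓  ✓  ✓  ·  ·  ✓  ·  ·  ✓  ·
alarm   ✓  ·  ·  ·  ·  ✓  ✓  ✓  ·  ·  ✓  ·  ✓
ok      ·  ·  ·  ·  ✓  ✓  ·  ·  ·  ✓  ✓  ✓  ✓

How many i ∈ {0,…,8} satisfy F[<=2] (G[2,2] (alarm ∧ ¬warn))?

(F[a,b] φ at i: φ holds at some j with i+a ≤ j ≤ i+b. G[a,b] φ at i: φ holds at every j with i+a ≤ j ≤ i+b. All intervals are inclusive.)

3

Evaluate at each i in [0,8]:
  i=0: ✗ (none in [0,2])
  i=1: ✗ (none in [1,3])
  i=2: ✗ (none in [2,4])
  i=3: ✗ (none in [3,5])
  i=4: ✗ (none in [4,6])
  i=5: ✗ (none in [5,7])
  i=6: ✓ (witness j=8)
  i=7: ✓ (witness j=8)
  i=8: ✓ (witness j=8)
Positions where it holds: {6, 7, 8} → 3.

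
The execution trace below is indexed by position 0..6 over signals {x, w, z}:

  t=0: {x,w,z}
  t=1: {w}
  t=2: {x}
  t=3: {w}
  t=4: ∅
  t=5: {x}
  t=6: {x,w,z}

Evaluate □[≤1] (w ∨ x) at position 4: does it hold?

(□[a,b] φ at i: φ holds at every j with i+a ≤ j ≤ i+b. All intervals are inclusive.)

Check (w ∨ x) at every j in [4,5]:
  j=4: false
  j=5: true
Fails at j=4 → formula fails.

False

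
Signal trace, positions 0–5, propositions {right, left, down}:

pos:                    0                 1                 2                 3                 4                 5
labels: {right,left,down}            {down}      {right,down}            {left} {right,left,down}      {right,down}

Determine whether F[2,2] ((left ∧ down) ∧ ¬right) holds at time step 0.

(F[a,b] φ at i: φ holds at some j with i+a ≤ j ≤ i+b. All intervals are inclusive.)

Check ((left ∧ down) ∧ ¬right) at each j in [2,2]:
  j=2: false
No position in the window satisfies it → formula fails.

Does not hold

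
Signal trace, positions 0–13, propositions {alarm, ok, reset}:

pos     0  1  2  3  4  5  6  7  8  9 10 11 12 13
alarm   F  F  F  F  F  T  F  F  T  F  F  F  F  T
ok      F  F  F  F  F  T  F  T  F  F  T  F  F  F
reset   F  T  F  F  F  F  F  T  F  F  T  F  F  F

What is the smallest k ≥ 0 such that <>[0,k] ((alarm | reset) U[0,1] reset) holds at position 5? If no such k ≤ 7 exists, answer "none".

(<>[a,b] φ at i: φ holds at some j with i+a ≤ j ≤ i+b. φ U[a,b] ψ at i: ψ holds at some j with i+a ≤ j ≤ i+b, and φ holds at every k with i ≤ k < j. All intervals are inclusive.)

Scan j = 5,6,… for ((alarm | reset) U[0,1] reset):
  j=5: fails
  j=6: fails
  j=7: holds
First hit at j=7, so smallest k = 7-5 = 2.

2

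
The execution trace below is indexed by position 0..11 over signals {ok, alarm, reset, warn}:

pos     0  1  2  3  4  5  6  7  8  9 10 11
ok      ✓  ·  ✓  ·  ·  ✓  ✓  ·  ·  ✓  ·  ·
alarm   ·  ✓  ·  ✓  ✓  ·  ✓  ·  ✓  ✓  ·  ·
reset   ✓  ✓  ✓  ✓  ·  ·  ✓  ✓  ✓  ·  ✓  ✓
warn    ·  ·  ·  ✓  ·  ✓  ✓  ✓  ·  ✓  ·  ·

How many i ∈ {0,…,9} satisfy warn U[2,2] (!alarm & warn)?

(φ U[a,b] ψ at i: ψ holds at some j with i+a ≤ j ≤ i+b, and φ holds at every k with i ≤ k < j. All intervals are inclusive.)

1

Evaluate at each i in [0,9]:
  i=0: ✗ (no rhs in [2,2])
  i=1: ✗ (no rhs in [3,3])
  i=2: ✗ (no rhs in [4,4])
  i=3: ✗ (lhs fails at k=4 before rhs at j=5)
  i=4: ✗ (no rhs in [6,6])
  i=5: ✓ (rhs at j=7; lhs holds on [5,6])
  i=6: ✗ (no rhs in [8,8])
  i=7: ✗ (no rhs in [9,9])
  i=8: ✗ (no rhs in [10,10])
  i=9: ✗ (no rhs in [11,11])
Positions where it holds: {5} → 1.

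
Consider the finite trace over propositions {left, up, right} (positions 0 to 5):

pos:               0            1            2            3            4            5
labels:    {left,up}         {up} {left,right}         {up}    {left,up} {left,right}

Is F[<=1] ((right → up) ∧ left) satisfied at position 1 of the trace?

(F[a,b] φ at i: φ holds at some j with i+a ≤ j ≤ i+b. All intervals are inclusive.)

False

Check ((right → up) ∧ left) at each j in [1,2]:
  j=1: false
  j=2: false
No position in the window satisfies it → formula fails.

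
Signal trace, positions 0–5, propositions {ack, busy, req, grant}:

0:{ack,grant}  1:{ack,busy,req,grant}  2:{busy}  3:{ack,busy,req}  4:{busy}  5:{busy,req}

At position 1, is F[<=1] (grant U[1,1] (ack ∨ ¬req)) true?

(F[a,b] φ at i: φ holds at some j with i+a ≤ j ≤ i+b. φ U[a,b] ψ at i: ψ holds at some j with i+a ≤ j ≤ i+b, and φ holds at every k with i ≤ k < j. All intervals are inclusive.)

Yes

Check (grant U[1,1] (ack ∨ ¬req)) at each j in [1,2]:
  j=1: holds
  j=2: fails
Found at j=1 → formula holds.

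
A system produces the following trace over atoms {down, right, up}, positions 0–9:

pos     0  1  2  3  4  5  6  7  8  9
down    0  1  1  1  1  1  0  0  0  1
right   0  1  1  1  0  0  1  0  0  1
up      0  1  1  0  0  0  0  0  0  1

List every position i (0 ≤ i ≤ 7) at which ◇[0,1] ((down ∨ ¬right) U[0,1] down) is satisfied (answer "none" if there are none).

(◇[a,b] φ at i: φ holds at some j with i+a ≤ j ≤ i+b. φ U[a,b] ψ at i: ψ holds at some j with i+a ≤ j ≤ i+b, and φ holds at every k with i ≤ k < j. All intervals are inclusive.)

Evaluate at each i in [0,7]:
  i=0: ✓ (witness j=0)
  i=1: ✓ (witness j=1)
  i=2: ✓ (witness j=2)
  i=3: ✓ (witness j=3)
  i=4: ✓ (witness j=4)
  i=5: ✓ (witness j=5)
  i=6: ✗ (none in [6,7])
  i=7: ✓ (witness j=8)

0, 1, 2, 3, 4, 5, 7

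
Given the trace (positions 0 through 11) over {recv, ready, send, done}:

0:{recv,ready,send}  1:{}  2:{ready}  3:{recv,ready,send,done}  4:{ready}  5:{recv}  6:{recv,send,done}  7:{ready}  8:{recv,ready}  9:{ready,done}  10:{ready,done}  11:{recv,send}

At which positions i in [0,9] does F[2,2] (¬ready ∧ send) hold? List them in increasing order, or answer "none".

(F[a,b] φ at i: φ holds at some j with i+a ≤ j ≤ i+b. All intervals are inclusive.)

Evaluate at each i in [0,9]:
  i=0: ✗ (none in [2,2])
  i=1: ✗ (none in [3,3])
  i=2: ✗ (none in [4,4])
  i=3: ✗ (none in [5,5])
  i=4: ✓ (witness j=6)
  i=5: ✗ (none in [7,7])
  i=6: ✗ (none in [8,8])
  i=7: ✗ (none in [9,9])
  i=8: ✗ (none in [10,10])
  i=9: ✓ (witness j=11)

4, 9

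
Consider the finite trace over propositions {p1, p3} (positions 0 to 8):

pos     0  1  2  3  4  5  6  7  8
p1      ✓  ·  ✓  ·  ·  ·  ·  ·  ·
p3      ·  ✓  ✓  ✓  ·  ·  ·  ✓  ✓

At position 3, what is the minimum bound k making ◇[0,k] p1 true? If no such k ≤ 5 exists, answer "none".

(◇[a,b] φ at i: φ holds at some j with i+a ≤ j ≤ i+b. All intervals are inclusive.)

none

Scan j = 3,4,… for p1:
  j=3: fails
  j=4: fails
  j=5: fails
  j=6: fails
  j=7: fails
  j=8: fails
No j in [3,8] satisfies it → none.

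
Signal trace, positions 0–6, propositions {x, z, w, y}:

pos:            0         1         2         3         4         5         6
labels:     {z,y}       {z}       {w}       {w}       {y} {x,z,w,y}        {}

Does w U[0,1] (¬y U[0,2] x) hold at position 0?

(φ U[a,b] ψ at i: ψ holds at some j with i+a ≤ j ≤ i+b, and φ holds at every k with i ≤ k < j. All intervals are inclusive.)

Does not hold

Need some j in [0,1] with (¬y U[0,2] x), and w at every k in [0,j-1].
  j=0: (¬y U[0,2] x) — fails.
  j=1: (¬y U[0,2] x) — fails.
No j in the window works → until fails.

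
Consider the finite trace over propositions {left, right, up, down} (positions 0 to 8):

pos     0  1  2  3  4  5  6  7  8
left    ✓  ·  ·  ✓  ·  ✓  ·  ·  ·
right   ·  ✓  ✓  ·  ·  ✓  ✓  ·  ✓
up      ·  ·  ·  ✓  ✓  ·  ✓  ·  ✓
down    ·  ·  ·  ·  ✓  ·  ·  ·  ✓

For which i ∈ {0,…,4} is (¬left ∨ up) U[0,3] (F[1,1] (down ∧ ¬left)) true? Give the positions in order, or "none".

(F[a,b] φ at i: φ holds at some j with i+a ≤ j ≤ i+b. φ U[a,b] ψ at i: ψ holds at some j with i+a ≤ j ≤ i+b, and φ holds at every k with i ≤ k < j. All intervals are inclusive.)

1, 2, 3

Evaluate at each i in [0,4]:
  i=0: ✗ (lhs fails at k=0 before rhs at j=3)
  i=1: ✓ (rhs at j=3; lhs holds on [1,2])
  i=2: ✓ (rhs at j=3; lhs holds on [2,2])
  i=3: ✓ (rhs at j=3)
  i=4: ✗ (lhs fails at k=5 before rhs at j=7)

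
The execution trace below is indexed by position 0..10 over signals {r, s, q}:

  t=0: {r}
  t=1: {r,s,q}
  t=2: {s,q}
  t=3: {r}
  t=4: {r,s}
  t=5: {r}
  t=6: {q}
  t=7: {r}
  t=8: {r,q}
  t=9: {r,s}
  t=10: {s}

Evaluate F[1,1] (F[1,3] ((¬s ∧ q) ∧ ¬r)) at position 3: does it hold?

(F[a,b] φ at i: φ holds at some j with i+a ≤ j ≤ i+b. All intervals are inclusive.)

Holds

Check F[1,3] ((¬s ∧ q) ∧ ¬r) at each j in [4,4]:
  j=4: holds (witness at 6)
Found at j=4 → formula holds.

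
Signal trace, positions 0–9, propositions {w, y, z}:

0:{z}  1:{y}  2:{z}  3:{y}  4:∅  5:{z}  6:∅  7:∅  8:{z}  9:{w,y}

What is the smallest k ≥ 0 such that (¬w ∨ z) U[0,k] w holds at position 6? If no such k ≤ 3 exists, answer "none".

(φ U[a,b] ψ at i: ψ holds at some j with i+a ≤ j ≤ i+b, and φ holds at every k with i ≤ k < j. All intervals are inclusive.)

3

Need earliest j ≥ 6 with w, and (¬w ∨ z) at every k in [6,j-1].
  j=6: rhs fails.
  j=7: rhs fails.
  j=8: rhs fails.
  j=9: rhs holds; lhs holds on [6,8]. k = 3.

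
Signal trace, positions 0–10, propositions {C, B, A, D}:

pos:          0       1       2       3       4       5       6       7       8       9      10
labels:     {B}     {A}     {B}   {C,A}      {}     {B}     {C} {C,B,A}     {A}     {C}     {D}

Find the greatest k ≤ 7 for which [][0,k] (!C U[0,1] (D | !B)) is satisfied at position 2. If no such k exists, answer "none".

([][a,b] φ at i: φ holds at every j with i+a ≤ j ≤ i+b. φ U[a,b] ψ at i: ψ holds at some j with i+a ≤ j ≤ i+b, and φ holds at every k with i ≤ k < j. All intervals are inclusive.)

(!C U[0,1] (D | !B)) must hold from j=2 onward; find where it first fails.
  j=2: holds
  j=3: holds
  j=4: holds
  j=5: holds
  j=6: holds
  j=7: fails
Holds on [2,6], so largest k = 4.

4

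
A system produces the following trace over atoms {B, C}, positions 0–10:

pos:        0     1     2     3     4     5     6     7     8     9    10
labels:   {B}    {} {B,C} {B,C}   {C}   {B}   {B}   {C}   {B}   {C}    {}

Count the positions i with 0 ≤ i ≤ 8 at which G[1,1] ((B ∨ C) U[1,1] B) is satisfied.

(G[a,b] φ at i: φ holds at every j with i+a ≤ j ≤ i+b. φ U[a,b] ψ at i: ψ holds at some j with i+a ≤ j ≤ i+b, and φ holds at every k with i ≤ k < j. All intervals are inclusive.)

4

Evaluate at each i in [0,8]:
  i=0: ✗ (fails at j=1)
  i=1: ✓ (all of [2,2])
  i=2: ✗ (fails at j=3)
  i=3: ✓ (all of [4,4])
  i=4: ✓ (all of [5,5])
  i=5: ✗ (fails at j=6)
  i=6: ✓ (all of [7,7])
  i=7: ✗ (fails at j=8)
  i=8: ✗ (fails at j=9)
Positions where it holds: {1, 3, 4, 6} → 4.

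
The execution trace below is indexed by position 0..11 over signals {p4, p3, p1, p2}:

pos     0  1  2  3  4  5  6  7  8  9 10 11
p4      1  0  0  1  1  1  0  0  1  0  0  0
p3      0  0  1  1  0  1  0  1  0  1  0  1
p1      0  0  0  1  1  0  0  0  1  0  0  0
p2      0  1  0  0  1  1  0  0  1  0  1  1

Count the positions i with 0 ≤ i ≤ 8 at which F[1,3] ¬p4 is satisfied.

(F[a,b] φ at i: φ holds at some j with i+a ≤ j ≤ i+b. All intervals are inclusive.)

8

Evaluate at each i in [0,8]:
  i=0: ✓ (witness j=1)
  i=1: ✓ (witness j=2)
  i=2: ✗ (none in [3,5])
  i=3: ✓ (witness j=6)
  i=4: ✓ (witness j=6)
  i=5: ✓ (witness j=6)
  i=6: ✓ (witness j=7)
  i=7: ✓ (witness j=9)
  i=8: ✓ (witness j=9)
Positions where it holds: {0, 1, 3, 4, 5, 6, 7, 8} → 8.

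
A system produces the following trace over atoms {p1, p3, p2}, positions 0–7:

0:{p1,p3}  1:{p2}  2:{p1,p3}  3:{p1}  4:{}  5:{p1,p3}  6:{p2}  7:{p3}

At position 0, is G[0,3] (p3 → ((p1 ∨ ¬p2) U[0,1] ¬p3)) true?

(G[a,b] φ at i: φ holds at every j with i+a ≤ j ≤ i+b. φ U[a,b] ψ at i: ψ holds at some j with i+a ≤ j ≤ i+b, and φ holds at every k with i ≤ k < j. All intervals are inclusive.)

Check (p3 → ((p1 ∨ ¬p2) U[0,1] ¬p3)) at every j in [0,3]:
  j=0: antecedent true; consequent holds → ✓
  j=1: antecedent false → ✓
  j=2: antecedent true; consequent holds → ✓
  j=3: antecedent false → ✓
All positions satisfy it → formula holds.

True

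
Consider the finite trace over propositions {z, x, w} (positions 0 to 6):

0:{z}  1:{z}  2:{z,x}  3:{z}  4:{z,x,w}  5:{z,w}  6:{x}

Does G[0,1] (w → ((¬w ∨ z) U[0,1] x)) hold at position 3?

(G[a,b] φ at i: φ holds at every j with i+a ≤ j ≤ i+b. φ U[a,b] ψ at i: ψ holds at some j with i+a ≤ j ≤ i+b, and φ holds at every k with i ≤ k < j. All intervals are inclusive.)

Yes

Check (w → ((¬w ∨ z) U[0,1] x)) at every j in [3,4]:
  j=3: antecedent false → ✓
  j=4: antecedent true; consequent holds → ✓
All positions satisfy it → formula holds.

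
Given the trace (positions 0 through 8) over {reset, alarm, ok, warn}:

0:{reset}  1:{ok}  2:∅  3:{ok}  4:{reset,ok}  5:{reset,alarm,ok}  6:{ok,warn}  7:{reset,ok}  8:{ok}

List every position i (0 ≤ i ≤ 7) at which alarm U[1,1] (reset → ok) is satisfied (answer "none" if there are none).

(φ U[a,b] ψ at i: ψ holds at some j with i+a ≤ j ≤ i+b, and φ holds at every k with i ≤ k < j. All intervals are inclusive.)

Evaluate at each i in [0,7]:
  i=0: ✗ (lhs fails at k=0 before rhs at j=1)
  i=1: ✗ (lhs fails at k=1 before rhs at j=2)
  i=2: ✗ (lhs fails at k=2 before rhs at j=3)
  i=3: ✗ (lhs fails at k=3 before rhs at j=4)
  i=4: ✗ (lhs fails at k=4 before rhs at j=5)
  i=5: ✓ (rhs at j=6; lhs holds on [5,5])
  i=6: ✗ (lhs fails at k=6 before rhs at j=7)
  i=7: ✗ (lhs fails at k=7 before rhs at j=8)

5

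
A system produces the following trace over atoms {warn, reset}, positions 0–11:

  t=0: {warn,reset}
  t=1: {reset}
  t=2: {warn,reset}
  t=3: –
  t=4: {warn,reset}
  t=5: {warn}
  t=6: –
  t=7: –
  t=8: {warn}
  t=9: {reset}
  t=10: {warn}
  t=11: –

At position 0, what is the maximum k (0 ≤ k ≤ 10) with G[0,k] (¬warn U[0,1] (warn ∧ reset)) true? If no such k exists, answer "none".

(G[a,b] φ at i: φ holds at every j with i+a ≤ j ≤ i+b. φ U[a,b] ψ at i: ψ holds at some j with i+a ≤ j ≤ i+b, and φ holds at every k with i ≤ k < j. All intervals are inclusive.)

(¬warn U[0,1] (warn ∧ reset)) must hold from j=0 onward; find where it first fails.
  j=0: holds
  j=1: holds
  j=2: holds
  j=3: holds
  j=4: holds
  j=5: fails
Holds on [0,4], so largest k = 4.

4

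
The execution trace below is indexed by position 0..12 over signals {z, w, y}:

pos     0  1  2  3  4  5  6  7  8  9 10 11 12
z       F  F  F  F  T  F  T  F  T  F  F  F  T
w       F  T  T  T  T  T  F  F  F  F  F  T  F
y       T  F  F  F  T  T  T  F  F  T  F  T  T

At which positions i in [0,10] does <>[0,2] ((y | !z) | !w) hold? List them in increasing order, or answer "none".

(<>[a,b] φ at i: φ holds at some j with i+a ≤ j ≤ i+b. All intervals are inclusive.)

Evaluate at each i in [0,10]:
  i=0: ✓ (witness j=0)
  i=1: ✓ (witness j=1)
  i=2: ✓ (witness j=2)
  i=3: ✓ (witness j=3)
  i=4: ✓ (witness j=4)
  i=5: ✓ (witness j=5)
  i=6: ✓ (witness j=6)
  i=7: ✓ (witness j=7)
  i=8: ✓ (witness j=8)
  i=9: ✓ (witness j=9)
  i=10: ✓ (witness j=10)

0, 1, 2, 3, 4, 5, 6, 7, 8, 9, 10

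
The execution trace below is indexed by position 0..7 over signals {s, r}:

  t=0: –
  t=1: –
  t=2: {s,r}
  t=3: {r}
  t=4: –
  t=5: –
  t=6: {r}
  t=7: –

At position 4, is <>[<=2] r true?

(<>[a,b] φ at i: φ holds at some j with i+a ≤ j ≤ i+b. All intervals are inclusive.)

Check r at each j in [4,6]:
  j=4: false
  j=5: false
  j=6: true
Found at j=6 → formula holds.

Holds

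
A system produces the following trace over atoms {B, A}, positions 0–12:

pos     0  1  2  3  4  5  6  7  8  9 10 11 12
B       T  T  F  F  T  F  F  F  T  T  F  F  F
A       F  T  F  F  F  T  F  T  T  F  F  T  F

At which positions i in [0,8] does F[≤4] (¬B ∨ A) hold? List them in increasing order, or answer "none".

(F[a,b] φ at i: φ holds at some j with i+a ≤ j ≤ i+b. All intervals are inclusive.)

0, 1, 2, 3, 4, 5, 6, 7, 8

Evaluate at each i in [0,8]:
  i=0: ✓ (witness j=1)
  i=1: ✓ (witness j=1)
  i=2: ✓ (witness j=2)
  i=3: ✓ (witness j=3)
  i=4: ✓ (witness j=5)
  i=5: ✓ (witness j=5)
  i=6: ✓ (witness j=6)
  i=7: ✓ (witness j=7)
  i=8: ✓ (witness j=8)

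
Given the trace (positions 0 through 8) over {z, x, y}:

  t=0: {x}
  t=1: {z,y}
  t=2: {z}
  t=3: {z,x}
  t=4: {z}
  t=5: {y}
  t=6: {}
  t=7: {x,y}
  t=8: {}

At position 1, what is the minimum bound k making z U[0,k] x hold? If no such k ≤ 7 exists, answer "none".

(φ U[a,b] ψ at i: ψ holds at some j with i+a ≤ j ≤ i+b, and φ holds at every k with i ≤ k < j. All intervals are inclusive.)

Need earliest j ≥ 1 with x, and z at every k in [1,j-1].
  j=1: rhs fails.
  j=2: rhs fails.
  j=3: rhs holds; lhs holds on [1,2]. k = 2.

2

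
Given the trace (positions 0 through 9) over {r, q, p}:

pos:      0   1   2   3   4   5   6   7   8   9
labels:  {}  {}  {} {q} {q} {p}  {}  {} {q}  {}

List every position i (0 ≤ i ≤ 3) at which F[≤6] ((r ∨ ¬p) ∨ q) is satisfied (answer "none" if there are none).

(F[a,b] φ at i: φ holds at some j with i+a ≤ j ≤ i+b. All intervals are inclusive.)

Evaluate at each i in [0,3]:
  i=0: ✓ (witness j=0)
  i=1: ✓ (witness j=1)
  i=2: ✓ (witness j=2)
  i=3: ✓ (witness j=3)

0, 1, 2, 3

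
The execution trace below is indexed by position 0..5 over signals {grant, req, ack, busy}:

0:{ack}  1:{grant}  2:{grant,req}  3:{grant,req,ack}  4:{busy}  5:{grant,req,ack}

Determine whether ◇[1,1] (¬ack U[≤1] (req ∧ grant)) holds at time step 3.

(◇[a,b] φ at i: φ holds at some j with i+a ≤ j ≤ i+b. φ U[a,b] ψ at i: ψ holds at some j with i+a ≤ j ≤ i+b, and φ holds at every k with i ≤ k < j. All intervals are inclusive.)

Holds

Check (¬ack U[≤1] (req ∧ grant)) at each j in [4,4]:
  j=4: holds
Found at j=4 → formula holds.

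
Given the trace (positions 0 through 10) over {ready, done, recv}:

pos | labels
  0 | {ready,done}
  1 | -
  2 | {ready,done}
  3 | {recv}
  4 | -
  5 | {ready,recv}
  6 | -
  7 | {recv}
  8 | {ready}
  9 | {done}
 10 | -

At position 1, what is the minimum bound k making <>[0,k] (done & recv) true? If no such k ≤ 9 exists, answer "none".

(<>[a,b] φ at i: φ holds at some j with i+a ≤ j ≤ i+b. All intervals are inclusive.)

Scan j = 1,2,… for (done & recv):
  j=1: fails
  j=2: fails
  j=3: fails
  j=4: fails
  j=5: fails
  j=6: fails
  j=7: fails
  j=8: fails
  j=9: fails
  j=10: fails
No j in [1,10] satisfies it → none.

none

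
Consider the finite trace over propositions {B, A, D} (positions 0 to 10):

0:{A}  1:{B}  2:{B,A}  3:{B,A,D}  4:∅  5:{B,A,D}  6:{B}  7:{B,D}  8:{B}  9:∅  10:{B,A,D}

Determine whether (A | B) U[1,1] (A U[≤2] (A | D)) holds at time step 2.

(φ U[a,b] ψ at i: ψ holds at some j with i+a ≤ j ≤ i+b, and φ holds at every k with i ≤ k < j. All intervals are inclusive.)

Holds

Need some j in [3,3] with (A U[≤2] (A | D)), and (A | B) at every k in [2,j-1].
  j=3: (A U[≤2] (A | D)) holds; (A | B) holds at every k in [2,2] → satisfied.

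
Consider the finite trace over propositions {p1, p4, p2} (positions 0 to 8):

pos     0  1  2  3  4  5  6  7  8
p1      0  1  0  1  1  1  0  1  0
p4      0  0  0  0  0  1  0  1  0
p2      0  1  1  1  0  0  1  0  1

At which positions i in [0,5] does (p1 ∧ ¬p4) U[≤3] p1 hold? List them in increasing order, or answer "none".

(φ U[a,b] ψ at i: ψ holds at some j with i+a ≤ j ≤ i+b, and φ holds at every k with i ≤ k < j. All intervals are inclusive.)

1, 3, 4, 5

Evaluate at each i in [0,5]:
  i=0: ✗ (lhs fails at k=0 before rhs at j=1)
  i=1: ✓ (rhs at j=1)
  i=2: ✗ (lhs fails at k=2 before rhs at j=3)
  i=3: ✓ (rhs at j=3)
  i=4: ✓ (rhs at j=4)
  i=5: ✓ (rhs at j=5)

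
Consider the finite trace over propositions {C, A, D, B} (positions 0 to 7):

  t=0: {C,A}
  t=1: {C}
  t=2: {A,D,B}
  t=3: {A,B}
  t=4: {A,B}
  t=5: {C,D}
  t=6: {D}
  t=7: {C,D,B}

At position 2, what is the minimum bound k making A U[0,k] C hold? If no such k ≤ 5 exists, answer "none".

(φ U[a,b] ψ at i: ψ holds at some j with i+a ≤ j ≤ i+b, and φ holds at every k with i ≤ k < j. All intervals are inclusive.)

3

Need earliest j ≥ 2 with C, and A at every k in [2,j-1].
  j=2: rhs fails.
  j=3: rhs fails.
  j=4: rhs fails.
  j=5: rhs holds; lhs holds on [2,4]. k = 3.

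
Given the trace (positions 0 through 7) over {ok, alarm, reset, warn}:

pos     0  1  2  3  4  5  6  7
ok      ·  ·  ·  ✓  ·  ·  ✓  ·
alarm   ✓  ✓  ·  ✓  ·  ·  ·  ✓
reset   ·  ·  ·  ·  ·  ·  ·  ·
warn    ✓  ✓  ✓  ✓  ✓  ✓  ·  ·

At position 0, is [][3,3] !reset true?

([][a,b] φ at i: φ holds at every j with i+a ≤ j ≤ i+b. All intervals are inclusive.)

True

Check !reset at every j in [3,3]:
  j=3: true
All positions satisfy it → formula holds.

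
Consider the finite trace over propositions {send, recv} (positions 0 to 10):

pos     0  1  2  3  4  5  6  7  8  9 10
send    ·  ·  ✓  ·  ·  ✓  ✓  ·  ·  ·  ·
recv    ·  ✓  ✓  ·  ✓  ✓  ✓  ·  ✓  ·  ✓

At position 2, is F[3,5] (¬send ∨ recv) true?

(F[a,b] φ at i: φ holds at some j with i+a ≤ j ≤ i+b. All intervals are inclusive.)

Check (¬send ∨ recv) at each j in [5,7]:
  j=5: true
  j=6: true
  j=7: true
Found at j=5 → formula holds.

Yes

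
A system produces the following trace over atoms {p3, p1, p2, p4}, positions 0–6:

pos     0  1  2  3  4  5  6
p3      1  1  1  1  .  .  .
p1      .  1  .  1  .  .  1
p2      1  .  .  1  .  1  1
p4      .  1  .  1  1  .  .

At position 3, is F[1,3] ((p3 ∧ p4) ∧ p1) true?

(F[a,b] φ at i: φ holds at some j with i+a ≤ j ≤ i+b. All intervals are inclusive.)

No

Check ((p3 ∧ p4) ∧ p1) at each j in [4,6]:
  j=4: false
  j=5: false
  j=6: false
No position in the window satisfies it → formula fails.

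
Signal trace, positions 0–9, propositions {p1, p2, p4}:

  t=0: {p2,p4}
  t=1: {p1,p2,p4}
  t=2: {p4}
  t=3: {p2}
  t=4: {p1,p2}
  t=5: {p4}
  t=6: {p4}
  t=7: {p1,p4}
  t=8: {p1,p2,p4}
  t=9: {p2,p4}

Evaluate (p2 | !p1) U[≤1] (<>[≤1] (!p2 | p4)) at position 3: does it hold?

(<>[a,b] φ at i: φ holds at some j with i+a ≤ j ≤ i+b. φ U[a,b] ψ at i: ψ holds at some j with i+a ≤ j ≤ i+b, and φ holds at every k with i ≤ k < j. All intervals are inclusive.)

Need some j in [3,4] with <>[≤1] (!p2 | p4), and (p2 | !p1) at every k in [3,j-1].
  j=3: <>[≤1] (!p2 | p4) — fails (none in [3,4]).
  j=4: <>[≤1] (!p2 | p4) holds; (p2 | !p1) holds at every k in [3,3] → satisfied.

True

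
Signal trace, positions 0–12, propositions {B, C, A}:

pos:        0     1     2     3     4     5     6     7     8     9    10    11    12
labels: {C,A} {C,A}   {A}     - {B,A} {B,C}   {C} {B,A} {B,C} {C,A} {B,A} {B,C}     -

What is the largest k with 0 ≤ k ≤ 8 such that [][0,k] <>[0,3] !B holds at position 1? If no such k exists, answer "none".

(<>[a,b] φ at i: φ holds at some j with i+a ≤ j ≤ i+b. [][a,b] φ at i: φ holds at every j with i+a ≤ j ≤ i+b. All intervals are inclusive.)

8

<>[0,3] !B must hold from j=1 onward; find where it first fails.
  j=1: holds
  j=2: holds
  j=3: holds
  j=4: holds
  j=5: holds
  j=6: holds
  j=7: holds
  j=8: holds
  j=9: holds
Holds through j=9; largest k = 8.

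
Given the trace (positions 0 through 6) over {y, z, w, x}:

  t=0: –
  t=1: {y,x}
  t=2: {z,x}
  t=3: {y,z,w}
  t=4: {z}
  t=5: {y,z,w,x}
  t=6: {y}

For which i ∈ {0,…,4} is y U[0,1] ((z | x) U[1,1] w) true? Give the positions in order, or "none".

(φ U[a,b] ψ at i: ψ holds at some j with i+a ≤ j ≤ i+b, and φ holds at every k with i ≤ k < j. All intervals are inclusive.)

Evaluate at each i in [0,4]:
  i=0: ✗ (no rhs in [0,1])
  i=1: ✓ (rhs at j=2; lhs holds on [1,1])
  i=2: ✓ (rhs at j=2)
  i=3: ✓ (rhs at j=4; lhs holds on [3,3])
  i=4: ✓ (rhs at j=4)

1, 2, 3, 4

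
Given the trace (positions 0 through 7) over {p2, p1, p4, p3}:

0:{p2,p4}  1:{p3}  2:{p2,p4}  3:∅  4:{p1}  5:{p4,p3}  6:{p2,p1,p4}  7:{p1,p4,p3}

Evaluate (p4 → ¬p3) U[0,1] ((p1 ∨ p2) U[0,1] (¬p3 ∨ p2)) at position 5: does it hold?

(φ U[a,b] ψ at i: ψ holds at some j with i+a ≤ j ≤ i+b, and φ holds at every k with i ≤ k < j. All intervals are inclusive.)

Need some j in [5,6] with ((p1 ∨ p2) U[0,1] (¬p3 ∨ p2)), and (p4 → ¬p3) at every k in [5,j-1].
  j=5: ((p1 ∨ p2) U[0,1] (¬p3 ∨ p2)) — fails.
  j=6: ((p1 ∨ p2) U[0,1] (¬p3 ∨ p2)) holds, but (p4 → ¬p3) fails at k=5 → not this j.
No j in the window works → until fails.

No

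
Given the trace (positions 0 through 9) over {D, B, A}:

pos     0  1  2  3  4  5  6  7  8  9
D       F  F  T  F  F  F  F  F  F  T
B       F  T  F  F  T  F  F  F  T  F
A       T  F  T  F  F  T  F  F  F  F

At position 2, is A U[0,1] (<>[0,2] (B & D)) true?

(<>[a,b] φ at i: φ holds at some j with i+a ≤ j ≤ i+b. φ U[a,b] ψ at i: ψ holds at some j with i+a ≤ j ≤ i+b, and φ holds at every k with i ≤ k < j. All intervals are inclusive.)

Need some j in [2,3] with <>[0,2] (B & D), and A at every k in [2,j-1].
  j=2: <>[0,2] (B & D) — fails (none in [2,4]).
  j=3: <>[0,2] (B & D) — fails (none in [3,5]).
No j in the window works → until fails.

Does not hold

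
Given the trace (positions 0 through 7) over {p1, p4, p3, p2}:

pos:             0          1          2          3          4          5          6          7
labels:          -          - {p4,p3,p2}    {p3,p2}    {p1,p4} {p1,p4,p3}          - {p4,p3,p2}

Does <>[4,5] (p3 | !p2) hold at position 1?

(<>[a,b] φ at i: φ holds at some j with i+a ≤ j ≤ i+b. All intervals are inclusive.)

Check (p3 | !p2) at each j in [5,6]:
  j=5: true
  j=6: true
Found at j=5 → formula holds.

True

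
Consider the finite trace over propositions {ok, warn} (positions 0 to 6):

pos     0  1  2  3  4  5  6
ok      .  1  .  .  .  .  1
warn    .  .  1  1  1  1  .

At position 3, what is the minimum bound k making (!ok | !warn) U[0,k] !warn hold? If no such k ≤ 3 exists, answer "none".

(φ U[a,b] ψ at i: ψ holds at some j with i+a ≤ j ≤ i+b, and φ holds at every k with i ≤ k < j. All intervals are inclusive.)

3

Need earliest j ≥ 3 with !warn, and (!ok | !warn) at every k in [3,j-1].
  j=3: rhs fails.
  j=4: rhs fails.
  j=5: rhs fails.
  j=6: rhs holds; lhs holds on [3,5]. k = 3.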